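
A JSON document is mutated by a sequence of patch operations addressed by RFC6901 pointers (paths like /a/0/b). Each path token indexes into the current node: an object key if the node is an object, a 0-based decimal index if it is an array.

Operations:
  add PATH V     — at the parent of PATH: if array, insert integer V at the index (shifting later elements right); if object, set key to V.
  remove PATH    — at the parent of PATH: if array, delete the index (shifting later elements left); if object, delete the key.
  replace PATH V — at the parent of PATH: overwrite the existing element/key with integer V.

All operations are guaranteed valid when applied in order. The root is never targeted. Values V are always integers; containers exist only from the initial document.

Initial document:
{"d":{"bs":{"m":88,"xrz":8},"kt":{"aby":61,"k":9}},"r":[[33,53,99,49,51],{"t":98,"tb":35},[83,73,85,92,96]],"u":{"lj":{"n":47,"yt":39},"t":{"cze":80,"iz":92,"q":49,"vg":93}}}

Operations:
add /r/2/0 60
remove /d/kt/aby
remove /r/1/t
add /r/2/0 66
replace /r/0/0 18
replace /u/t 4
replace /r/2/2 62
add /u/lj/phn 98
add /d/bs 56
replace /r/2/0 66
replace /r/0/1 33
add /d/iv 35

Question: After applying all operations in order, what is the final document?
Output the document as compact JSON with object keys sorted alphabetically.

After op 1 (add /r/2/0 60): {"d":{"bs":{"m":88,"xrz":8},"kt":{"aby":61,"k":9}},"r":[[33,53,99,49,51],{"t":98,"tb":35},[60,83,73,85,92,96]],"u":{"lj":{"n":47,"yt":39},"t":{"cze":80,"iz":92,"q":49,"vg":93}}}
After op 2 (remove /d/kt/aby): {"d":{"bs":{"m":88,"xrz":8},"kt":{"k":9}},"r":[[33,53,99,49,51],{"t":98,"tb":35},[60,83,73,85,92,96]],"u":{"lj":{"n":47,"yt":39},"t":{"cze":80,"iz":92,"q":49,"vg":93}}}
After op 3 (remove /r/1/t): {"d":{"bs":{"m":88,"xrz":8},"kt":{"k":9}},"r":[[33,53,99,49,51],{"tb":35},[60,83,73,85,92,96]],"u":{"lj":{"n":47,"yt":39},"t":{"cze":80,"iz":92,"q":49,"vg":93}}}
After op 4 (add /r/2/0 66): {"d":{"bs":{"m":88,"xrz":8},"kt":{"k":9}},"r":[[33,53,99,49,51],{"tb":35},[66,60,83,73,85,92,96]],"u":{"lj":{"n":47,"yt":39},"t":{"cze":80,"iz":92,"q":49,"vg":93}}}
After op 5 (replace /r/0/0 18): {"d":{"bs":{"m":88,"xrz":8},"kt":{"k":9}},"r":[[18,53,99,49,51],{"tb":35},[66,60,83,73,85,92,96]],"u":{"lj":{"n":47,"yt":39},"t":{"cze":80,"iz":92,"q":49,"vg":93}}}
After op 6 (replace /u/t 4): {"d":{"bs":{"m":88,"xrz":8},"kt":{"k":9}},"r":[[18,53,99,49,51],{"tb":35},[66,60,83,73,85,92,96]],"u":{"lj":{"n":47,"yt":39},"t":4}}
After op 7 (replace /r/2/2 62): {"d":{"bs":{"m":88,"xrz":8},"kt":{"k":9}},"r":[[18,53,99,49,51],{"tb":35},[66,60,62,73,85,92,96]],"u":{"lj":{"n":47,"yt":39},"t":4}}
After op 8 (add /u/lj/phn 98): {"d":{"bs":{"m":88,"xrz":8},"kt":{"k":9}},"r":[[18,53,99,49,51],{"tb":35},[66,60,62,73,85,92,96]],"u":{"lj":{"n":47,"phn":98,"yt":39},"t":4}}
After op 9 (add /d/bs 56): {"d":{"bs":56,"kt":{"k":9}},"r":[[18,53,99,49,51],{"tb":35},[66,60,62,73,85,92,96]],"u":{"lj":{"n":47,"phn":98,"yt":39},"t":4}}
After op 10 (replace /r/2/0 66): {"d":{"bs":56,"kt":{"k":9}},"r":[[18,53,99,49,51],{"tb":35},[66,60,62,73,85,92,96]],"u":{"lj":{"n":47,"phn":98,"yt":39},"t":4}}
After op 11 (replace /r/0/1 33): {"d":{"bs":56,"kt":{"k":9}},"r":[[18,33,99,49,51],{"tb":35},[66,60,62,73,85,92,96]],"u":{"lj":{"n":47,"phn":98,"yt":39},"t":4}}
After op 12 (add /d/iv 35): {"d":{"bs":56,"iv":35,"kt":{"k":9}},"r":[[18,33,99,49,51],{"tb":35},[66,60,62,73,85,92,96]],"u":{"lj":{"n":47,"phn":98,"yt":39},"t":4}}

Answer: {"d":{"bs":56,"iv":35,"kt":{"k":9}},"r":[[18,33,99,49,51],{"tb":35},[66,60,62,73,85,92,96]],"u":{"lj":{"n":47,"phn":98,"yt":39},"t":4}}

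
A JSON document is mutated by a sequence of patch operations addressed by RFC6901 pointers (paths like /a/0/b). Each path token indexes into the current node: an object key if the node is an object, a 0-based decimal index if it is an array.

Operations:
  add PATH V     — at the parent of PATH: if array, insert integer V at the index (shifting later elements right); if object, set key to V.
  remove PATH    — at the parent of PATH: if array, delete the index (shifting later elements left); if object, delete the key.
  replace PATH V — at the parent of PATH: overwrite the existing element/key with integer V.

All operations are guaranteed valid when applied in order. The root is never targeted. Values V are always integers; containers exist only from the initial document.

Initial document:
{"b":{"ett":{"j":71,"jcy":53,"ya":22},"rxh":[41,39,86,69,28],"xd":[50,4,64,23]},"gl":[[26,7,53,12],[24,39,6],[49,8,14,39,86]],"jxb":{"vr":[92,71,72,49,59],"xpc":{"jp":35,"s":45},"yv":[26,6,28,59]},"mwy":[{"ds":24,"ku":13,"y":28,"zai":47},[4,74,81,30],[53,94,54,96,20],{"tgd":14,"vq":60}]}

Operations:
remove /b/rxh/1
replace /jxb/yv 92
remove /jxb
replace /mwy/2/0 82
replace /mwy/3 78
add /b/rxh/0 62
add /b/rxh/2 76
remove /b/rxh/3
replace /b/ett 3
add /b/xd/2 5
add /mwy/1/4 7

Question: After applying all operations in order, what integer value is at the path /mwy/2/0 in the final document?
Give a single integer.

Answer: 82

Derivation:
After op 1 (remove /b/rxh/1): {"b":{"ett":{"j":71,"jcy":53,"ya":22},"rxh":[41,86,69,28],"xd":[50,4,64,23]},"gl":[[26,7,53,12],[24,39,6],[49,8,14,39,86]],"jxb":{"vr":[92,71,72,49,59],"xpc":{"jp":35,"s":45},"yv":[26,6,28,59]},"mwy":[{"ds":24,"ku":13,"y":28,"zai":47},[4,74,81,30],[53,94,54,96,20],{"tgd":14,"vq":60}]}
After op 2 (replace /jxb/yv 92): {"b":{"ett":{"j":71,"jcy":53,"ya":22},"rxh":[41,86,69,28],"xd":[50,4,64,23]},"gl":[[26,7,53,12],[24,39,6],[49,8,14,39,86]],"jxb":{"vr":[92,71,72,49,59],"xpc":{"jp":35,"s":45},"yv":92},"mwy":[{"ds":24,"ku":13,"y":28,"zai":47},[4,74,81,30],[53,94,54,96,20],{"tgd":14,"vq":60}]}
After op 3 (remove /jxb): {"b":{"ett":{"j":71,"jcy":53,"ya":22},"rxh":[41,86,69,28],"xd":[50,4,64,23]},"gl":[[26,7,53,12],[24,39,6],[49,8,14,39,86]],"mwy":[{"ds":24,"ku":13,"y":28,"zai":47},[4,74,81,30],[53,94,54,96,20],{"tgd":14,"vq":60}]}
After op 4 (replace /mwy/2/0 82): {"b":{"ett":{"j":71,"jcy":53,"ya":22},"rxh":[41,86,69,28],"xd":[50,4,64,23]},"gl":[[26,7,53,12],[24,39,6],[49,8,14,39,86]],"mwy":[{"ds":24,"ku":13,"y":28,"zai":47},[4,74,81,30],[82,94,54,96,20],{"tgd":14,"vq":60}]}
After op 5 (replace /mwy/3 78): {"b":{"ett":{"j":71,"jcy":53,"ya":22},"rxh":[41,86,69,28],"xd":[50,4,64,23]},"gl":[[26,7,53,12],[24,39,6],[49,8,14,39,86]],"mwy":[{"ds":24,"ku":13,"y":28,"zai":47},[4,74,81,30],[82,94,54,96,20],78]}
After op 6 (add /b/rxh/0 62): {"b":{"ett":{"j":71,"jcy":53,"ya":22},"rxh":[62,41,86,69,28],"xd":[50,4,64,23]},"gl":[[26,7,53,12],[24,39,6],[49,8,14,39,86]],"mwy":[{"ds":24,"ku":13,"y":28,"zai":47},[4,74,81,30],[82,94,54,96,20],78]}
After op 7 (add /b/rxh/2 76): {"b":{"ett":{"j":71,"jcy":53,"ya":22},"rxh":[62,41,76,86,69,28],"xd":[50,4,64,23]},"gl":[[26,7,53,12],[24,39,6],[49,8,14,39,86]],"mwy":[{"ds":24,"ku":13,"y":28,"zai":47},[4,74,81,30],[82,94,54,96,20],78]}
After op 8 (remove /b/rxh/3): {"b":{"ett":{"j":71,"jcy":53,"ya":22},"rxh":[62,41,76,69,28],"xd":[50,4,64,23]},"gl":[[26,7,53,12],[24,39,6],[49,8,14,39,86]],"mwy":[{"ds":24,"ku":13,"y":28,"zai":47},[4,74,81,30],[82,94,54,96,20],78]}
After op 9 (replace /b/ett 3): {"b":{"ett":3,"rxh":[62,41,76,69,28],"xd":[50,4,64,23]},"gl":[[26,7,53,12],[24,39,6],[49,8,14,39,86]],"mwy":[{"ds":24,"ku":13,"y":28,"zai":47},[4,74,81,30],[82,94,54,96,20],78]}
After op 10 (add /b/xd/2 5): {"b":{"ett":3,"rxh":[62,41,76,69,28],"xd":[50,4,5,64,23]},"gl":[[26,7,53,12],[24,39,6],[49,8,14,39,86]],"mwy":[{"ds":24,"ku":13,"y":28,"zai":47},[4,74,81,30],[82,94,54,96,20],78]}
After op 11 (add /mwy/1/4 7): {"b":{"ett":3,"rxh":[62,41,76,69,28],"xd":[50,4,5,64,23]},"gl":[[26,7,53,12],[24,39,6],[49,8,14,39,86]],"mwy":[{"ds":24,"ku":13,"y":28,"zai":47},[4,74,81,30,7],[82,94,54,96,20],78]}
Value at /mwy/2/0: 82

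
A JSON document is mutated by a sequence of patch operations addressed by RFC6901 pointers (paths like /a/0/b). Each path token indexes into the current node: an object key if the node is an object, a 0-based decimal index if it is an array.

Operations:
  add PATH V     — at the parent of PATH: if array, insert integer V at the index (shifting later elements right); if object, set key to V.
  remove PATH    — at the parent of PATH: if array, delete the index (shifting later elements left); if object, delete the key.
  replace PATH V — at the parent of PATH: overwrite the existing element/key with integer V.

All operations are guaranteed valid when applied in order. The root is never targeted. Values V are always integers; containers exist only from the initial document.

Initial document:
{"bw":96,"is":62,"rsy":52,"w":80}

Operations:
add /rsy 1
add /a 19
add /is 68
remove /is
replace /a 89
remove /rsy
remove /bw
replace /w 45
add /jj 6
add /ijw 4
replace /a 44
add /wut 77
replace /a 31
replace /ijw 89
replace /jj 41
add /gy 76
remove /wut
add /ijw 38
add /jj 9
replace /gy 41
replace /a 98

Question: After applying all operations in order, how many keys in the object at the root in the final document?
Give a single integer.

Answer: 5

Derivation:
After op 1 (add /rsy 1): {"bw":96,"is":62,"rsy":1,"w":80}
After op 2 (add /a 19): {"a":19,"bw":96,"is":62,"rsy":1,"w":80}
After op 3 (add /is 68): {"a":19,"bw":96,"is":68,"rsy":1,"w":80}
After op 4 (remove /is): {"a":19,"bw":96,"rsy":1,"w":80}
After op 5 (replace /a 89): {"a":89,"bw":96,"rsy":1,"w":80}
After op 6 (remove /rsy): {"a":89,"bw":96,"w":80}
After op 7 (remove /bw): {"a":89,"w":80}
After op 8 (replace /w 45): {"a":89,"w":45}
After op 9 (add /jj 6): {"a":89,"jj":6,"w":45}
After op 10 (add /ijw 4): {"a":89,"ijw":4,"jj":6,"w":45}
After op 11 (replace /a 44): {"a":44,"ijw":4,"jj":6,"w":45}
After op 12 (add /wut 77): {"a":44,"ijw":4,"jj":6,"w":45,"wut":77}
After op 13 (replace /a 31): {"a":31,"ijw":4,"jj":6,"w":45,"wut":77}
After op 14 (replace /ijw 89): {"a":31,"ijw":89,"jj":6,"w":45,"wut":77}
After op 15 (replace /jj 41): {"a":31,"ijw":89,"jj":41,"w":45,"wut":77}
After op 16 (add /gy 76): {"a":31,"gy":76,"ijw":89,"jj":41,"w":45,"wut":77}
After op 17 (remove /wut): {"a":31,"gy":76,"ijw":89,"jj":41,"w":45}
After op 18 (add /ijw 38): {"a":31,"gy":76,"ijw":38,"jj":41,"w":45}
After op 19 (add /jj 9): {"a":31,"gy":76,"ijw":38,"jj":9,"w":45}
After op 20 (replace /gy 41): {"a":31,"gy":41,"ijw":38,"jj":9,"w":45}
After op 21 (replace /a 98): {"a":98,"gy":41,"ijw":38,"jj":9,"w":45}
Size at the root: 5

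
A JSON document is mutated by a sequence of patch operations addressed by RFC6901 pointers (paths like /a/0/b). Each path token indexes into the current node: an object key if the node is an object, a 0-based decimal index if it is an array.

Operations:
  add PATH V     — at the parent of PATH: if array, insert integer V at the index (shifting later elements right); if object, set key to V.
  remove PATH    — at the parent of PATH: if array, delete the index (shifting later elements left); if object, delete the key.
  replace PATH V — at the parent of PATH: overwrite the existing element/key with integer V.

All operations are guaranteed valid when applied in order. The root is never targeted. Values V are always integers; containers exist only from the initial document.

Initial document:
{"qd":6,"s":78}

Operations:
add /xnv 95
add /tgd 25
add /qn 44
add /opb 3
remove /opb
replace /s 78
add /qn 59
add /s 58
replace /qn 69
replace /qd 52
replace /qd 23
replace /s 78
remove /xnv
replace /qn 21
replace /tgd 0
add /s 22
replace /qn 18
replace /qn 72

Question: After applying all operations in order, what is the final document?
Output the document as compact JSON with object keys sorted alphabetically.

After op 1 (add /xnv 95): {"qd":6,"s":78,"xnv":95}
After op 2 (add /tgd 25): {"qd":6,"s":78,"tgd":25,"xnv":95}
After op 3 (add /qn 44): {"qd":6,"qn":44,"s":78,"tgd":25,"xnv":95}
After op 4 (add /opb 3): {"opb":3,"qd":6,"qn":44,"s":78,"tgd":25,"xnv":95}
After op 5 (remove /opb): {"qd":6,"qn":44,"s":78,"tgd":25,"xnv":95}
After op 6 (replace /s 78): {"qd":6,"qn":44,"s":78,"tgd":25,"xnv":95}
After op 7 (add /qn 59): {"qd":6,"qn":59,"s":78,"tgd":25,"xnv":95}
After op 8 (add /s 58): {"qd":6,"qn":59,"s":58,"tgd":25,"xnv":95}
After op 9 (replace /qn 69): {"qd":6,"qn":69,"s":58,"tgd":25,"xnv":95}
After op 10 (replace /qd 52): {"qd":52,"qn":69,"s":58,"tgd":25,"xnv":95}
After op 11 (replace /qd 23): {"qd":23,"qn":69,"s":58,"tgd":25,"xnv":95}
After op 12 (replace /s 78): {"qd":23,"qn":69,"s":78,"tgd":25,"xnv":95}
After op 13 (remove /xnv): {"qd":23,"qn":69,"s":78,"tgd":25}
After op 14 (replace /qn 21): {"qd":23,"qn":21,"s":78,"tgd":25}
After op 15 (replace /tgd 0): {"qd":23,"qn":21,"s":78,"tgd":0}
After op 16 (add /s 22): {"qd":23,"qn":21,"s":22,"tgd":0}
After op 17 (replace /qn 18): {"qd":23,"qn":18,"s":22,"tgd":0}
After op 18 (replace /qn 72): {"qd":23,"qn":72,"s":22,"tgd":0}

Answer: {"qd":23,"qn":72,"s":22,"tgd":0}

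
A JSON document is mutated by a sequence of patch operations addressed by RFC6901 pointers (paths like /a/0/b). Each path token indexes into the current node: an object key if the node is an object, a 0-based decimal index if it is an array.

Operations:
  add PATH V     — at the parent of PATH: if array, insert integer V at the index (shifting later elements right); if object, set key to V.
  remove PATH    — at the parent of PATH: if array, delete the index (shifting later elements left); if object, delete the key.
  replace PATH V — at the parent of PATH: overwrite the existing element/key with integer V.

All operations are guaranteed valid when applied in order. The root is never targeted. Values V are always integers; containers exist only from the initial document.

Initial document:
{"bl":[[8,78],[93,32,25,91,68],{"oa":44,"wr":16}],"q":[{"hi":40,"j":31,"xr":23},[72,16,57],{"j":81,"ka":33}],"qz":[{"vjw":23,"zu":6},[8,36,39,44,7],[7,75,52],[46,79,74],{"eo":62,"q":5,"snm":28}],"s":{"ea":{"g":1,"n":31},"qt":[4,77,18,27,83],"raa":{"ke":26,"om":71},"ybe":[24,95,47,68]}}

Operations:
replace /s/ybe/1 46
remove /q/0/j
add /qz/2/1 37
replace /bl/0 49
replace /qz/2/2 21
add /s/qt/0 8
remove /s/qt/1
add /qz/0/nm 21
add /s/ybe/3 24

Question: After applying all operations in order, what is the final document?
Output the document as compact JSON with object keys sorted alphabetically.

Answer: {"bl":[49,[93,32,25,91,68],{"oa":44,"wr":16}],"q":[{"hi":40,"xr":23},[72,16,57],{"j":81,"ka":33}],"qz":[{"nm":21,"vjw":23,"zu":6},[8,36,39,44,7],[7,37,21,52],[46,79,74],{"eo":62,"q":5,"snm":28}],"s":{"ea":{"g":1,"n":31},"qt":[8,77,18,27,83],"raa":{"ke":26,"om":71},"ybe":[24,46,47,24,68]}}

Derivation:
After op 1 (replace /s/ybe/1 46): {"bl":[[8,78],[93,32,25,91,68],{"oa":44,"wr":16}],"q":[{"hi":40,"j":31,"xr":23},[72,16,57],{"j":81,"ka":33}],"qz":[{"vjw":23,"zu":6},[8,36,39,44,7],[7,75,52],[46,79,74],{"eo":62,"q":5,"snm":28}],"s":{"ea":{"g":1,"n":31},"qt":[4,77,18,27,83],"raa":{"ke":26,"om":71},"ybe":[24,46,47,68]}}
After op 2 (remove /q/0/j): {"bl":[[8,78],[93,32,25,91,68],{"oa":44,"wr":16}],"q":[{"hi":40,"xr":23},[72,16,57],{"j":81,"ka":33}],"qz":[{"vjw":23,"zu":6},[8,36,39,44,7],[7,75,52],[46,79,74],{"eo":62,"q":5,"snm":28}],"s":{"ea":{"g":1,"n":31},"qt":[4,77,18,27,83],"raa":{"ke":26,"om":71},"ybe":[24,46,47,68]}}
After op 3 (add /qz/2/1 37): {"bl":[[8,78],[93,32,25,91,68],{"oa":44,"wr":16}],"q":[{"hi":40,"xr":23},[72,16,57],{"j":81,"ka":33}],"qz":[{"vjw":23,"zu":6},[8,36,39,44,7],[7,37,75,52],[46,79,74],{"eo":62,"q":5,"snm":28}],"s":{"ea":{"g":1,"n":31},"qt":[4,77,18,27,83],"raa":{"ke":26,"om":71},"ybe":[24,46,47,68]}}
After op 4 (replace /bl/0 49): {"bl":[49,[93,32,25,91,68],{"oa":44,"wr":16}],"q":[{"hi":40,"xr":23},[72,16,57],{"j":81,"ka":33}],"qz":[{"vjw":23,"zu":6},[8,36,39,44,7],[7,37,75,52],[46,79,74],{"eo":62,"q":5,"snm":28}],"s":{"ea":{"g":1,"n":31},"qt":[4,77,18,27,83],"raa":{"ke":26,"om":71},"ybe":[24,46,47,68]}}
After op 5 (replace /qz/2/2 21): {"bl":[49,[93,32,25,91,68],{"oa":44,"wr":16}],"q":[{"hi":40,"xr":23},[72,16,57],{"j":81,"ka":33}],"qz":[{"vjw":23,"zu":6},[8,36,39,44,7],[7,37,21,52],[46,79,74],{"eo":62,"q":5,"snm":28}],"s":{"ea":{"g":1,"n":31},"qt":[4,77,18,27,83],"raa":{"ke":26,"om":71},"ybe":[24,46,47,68]}}
After op 6 (add /s/qt/0 8): {"bl":[49,[93,32,25,91,68],{"oa":44,"wr":16}],"q":[{"hi":40,"xr":23},[72,16,57],{"j":81,"ka":33}],"qz":[{"vjw":23,"zu":6},[8,36,39,44,7],[7,37,21,52],[46,79,74],{"eo":62,"q":5,"snm":28}],"s":{"ea":{"g":1,"n":31},"qt":[8,4,77,18,27,83],"raa":{"ke":26,"om":71},"ybe":[24,46,47,68]}}
After op 7 (remove /s/qt/1): {"bl":[49,[93,32,25,91,68],{"oa":44,"wr":16}],"q":[{"hi":40,"xr":23},[72,16,57],{"j":81,"ka":33}],"qz":[{"vjw":23,"zu":6},[8,36,39,44,7],[7,37,21,52],[46,79,74],{"eo":62,"q":5,"snm":28}],"s":{"ea":{"g":1,"n":31},"qt":[8,77,18,27,83],"raa":{"ke":26,"om":71},"ybe":[24,46,47,68]}}
After op 8 (add /qz/0/nm 21): {"bl":[49,[93,32,25,91,68],{"oa":44,"wr":16}],"q":[{"hi":40,"xr":23},[72,16,57],{"j":81,"ka":33}],"qz":[{"nm":21,"vjw":23,"zu":6},[8,36,39,44,7],[7,37,21,52],[46,79,74],{"eo":62,"q":5,"snm":28}],"s":{"ea":{"g":1,"n":31},"qt":[8,77,18,27,83],"raa":{"ke":26,"om":71},"ybe":[24,46,47,68]}}
After op 9 (add /s/ybe/3 24): {"bl":[49,[93,32,25,91,68],{"oa":44,"wr":16}],"q":[{"hi":40,"xr":23},[72,16,57],{"j":81,"ka":33}],"qz":[{"nm":21,"vjw":23,"zu":6},[8,36,39,44,7],[7,37,21,52],[46,79,74],{"eo":62,"q":5,"snm":28}],"s":{"ea":{"g":1,"n":31},"qt":[8,77,18,27,83],"raa":{"ke":26,"om":71},"ybe":[24,46,47,24,68]}}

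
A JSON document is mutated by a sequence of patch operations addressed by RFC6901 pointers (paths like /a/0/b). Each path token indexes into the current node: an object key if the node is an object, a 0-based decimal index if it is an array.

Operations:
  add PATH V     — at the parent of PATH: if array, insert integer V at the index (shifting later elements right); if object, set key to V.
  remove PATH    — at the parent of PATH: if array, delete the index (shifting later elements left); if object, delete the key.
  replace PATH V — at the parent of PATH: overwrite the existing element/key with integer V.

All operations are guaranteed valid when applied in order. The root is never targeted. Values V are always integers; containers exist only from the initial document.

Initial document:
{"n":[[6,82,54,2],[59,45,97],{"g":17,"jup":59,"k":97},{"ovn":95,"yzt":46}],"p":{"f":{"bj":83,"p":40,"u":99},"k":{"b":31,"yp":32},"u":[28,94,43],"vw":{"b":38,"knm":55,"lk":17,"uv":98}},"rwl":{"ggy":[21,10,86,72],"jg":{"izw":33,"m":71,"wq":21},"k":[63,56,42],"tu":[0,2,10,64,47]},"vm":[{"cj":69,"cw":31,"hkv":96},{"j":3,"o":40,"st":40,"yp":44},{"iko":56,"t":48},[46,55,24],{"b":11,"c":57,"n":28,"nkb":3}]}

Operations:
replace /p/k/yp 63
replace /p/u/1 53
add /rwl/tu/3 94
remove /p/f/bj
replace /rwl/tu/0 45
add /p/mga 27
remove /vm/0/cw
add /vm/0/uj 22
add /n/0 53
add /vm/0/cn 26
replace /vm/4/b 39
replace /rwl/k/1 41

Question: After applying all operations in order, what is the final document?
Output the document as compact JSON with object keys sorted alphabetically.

Answer: {"n":[53,[6,82,54,2],[59,45,97],{"g":17,"jup":59,"k":97},{"ovn":95,"yzt":46}],"p":{"f":{"p":40,"u":99},"k":{"b":31,"yp":63},"mga":27,"u":[28,53,43],"vw":{"b":38,"knm":55,"lk":17,"uv":98}},"rwl":{"ggy":[21,10,86,72],"jg":{"izw":33,"m":71,"wq":21},"k":[63,41,42],"tu":[45,2,10,94,64,47]},"vm":[{"cj":69,"cn":26,"hkv":96,"uj":22},{"j":3,"o":40,"st":40,"yp":44},{"iko":56,"t":48},[46,55,24],{"b":39,"c":57,"n":28,"nkb":3}]}

Derivation:
After op 1 (replace /p/k/yp 63): {"n":[[6,82,54,2],[59,45,97],{"g":17,"jup":59,"k":97},{"ovn":95,"yzt":46}],"p":{"f":{"bj":83,"p":40,"u":99},"k":{"b":31,"yp":63},"u":[28,94,43],"vw":{"b":38,"knm":55,"lk":17,"uv":98}},"rwl":{"ggy":[21,10,86,72],"jg":{"izw":33,"m":71,"wq":21},"k":[63,56,42],"tu":[0,2,10,64,47]},"vm":[{"cj":69,"cw":31,"hkv":96},{"j":3,"o":40,"st":40,"yp":44},{"iko":56,"t":48},[46,55,24],{"b":11,"c":57,"n":28,"nkb":3}]}
After op 2 (replace /p/u/1 53): {"n":[[6,82,54,2],[59,45,97],{"g":17,"jup":59,"k":97},{"ovn":95,"yzt":46}],"p":{"f":{"bj":83,"p":40,"u":99},"k":{"b":31,"yp":63},"u":[28,53,43],"vw":{"b":38,"knm":55,"lk":17,"uv":98}},"rwl":{"ggy":[21,10,86,72],"jg":{"izw":33,"m":71,"wq":21},"k":[63,56,42],"tu":[0,2,10,64,47]},"vm":[{"cj":69,"cw":31,"hkv":96},{"j":3,"o":40,"st":40,"yp":44},{"iko":56,"t":48},[46,55,24],{"b":11,"c":57,"n":28,"nkb":3}]}
After op 3 (add /rwl/tu/3 94): {"n":[[6,82,54,2],[59,45,97],{"g":17,"jup":59,"k":97},{"ovn":95,"yzt":46}],"p":{"f":{"bj":83,"p":40,"u":99},"k":{"b":31,"yp":63},"u":[28,53,43],"vw":{"b":38,"knm":55,"lk":17,"uv":98}},"rwl":{"ggy":[21,10,86,72],"jg":{"izw":33,"m":71,"wq":21},"k":[63,56,42],"tu":[0,2,10,94,64,47]},"vm":[{"cj":69,"cw":31,"hkv":96},{"j":3,"o":40,"st":40,"yp":44},{"iko":56,"t":48},[46,55,24],{"b":11,"c":57,"n":28,"nkb":3}]}
After op 4 (remove /p/f/bj): {"n":[[6,82,54,2],[59,45,97],{"g":17,"jup":59,"k":97},{"ovn":95,"yzt":46}],"p":{"f":{"p":40,"u":99},"k":{"b":31,"yp":63},"u":[28,53,43],"vw":{"b":38,"knm":55,"lk":17,"uv":98}},"rwl":{"ggy":[21,10,86,72],"jg":{"izw":33,"m":71,"wq":21},"k":[63,56,42],"tu":[0,2,10,94,64,47]},"vm":[{"cj":69,"cw":31,"hkv":96},{"j":3,"o":40,"st":40,"yp":44},{"iko":56,"t":48},[46,55,24],{"b":11,"c":57,"n":28,"nkb":3}]}
After op 5 (replace /rwl/tu/0 45): {"n":[[6,82,54,2],[59,45,97],{"g":17,"jup":59,"k":97},{"ovn":95,"yzt":46}],"p":{"f":{"p":40,"u":99},"k":{"b":31,"yp":63},"u":[28,53,43],"vw":{"b":38,"knm":55,"lk":17,"uv":98}},"rwl":{"ggy":[21,10,86,72],"jg":{"izw":33,"m":71,"wq":21},"k":[63,56,42],"tu":[45,2,10,94,64,47]},"vm":[{"cj":69,"cw":31,"hkv":96},{"j":3,"o":40,"st":40,"yp":44},{"iko":56,"t":48},[46,55,24],{"b":11,"c":57,"n":28,"nkb":3}]}
After op 6 (add /p/mga 27): {"n":[[6,82,54,2],[59,45,97],{"g":17,"jup":59,"k":97},{"ovn":95,"yzt":46}],"p":{"f":{"p":40,"u":99},"k":{"b":31,"yp":63},"mga":27,"u":[28,53,43],"vw":{"b":38,"knm":55,"lk":17,"uv":98}},"rwl":{"ggy":[21,10,86,72],"jg":{"izw":33,"m":71,"wq":21},"k":[63,56,42],"tu":[45,2,10,94,64,47]},"vm":[{"cj":69,"cw":31,"hkv":96},{"j":3,"o":40,"st":40,"yp":44},{"iko":56,"t":48},[46,55,24],{"b":11,"c":57,"n":28,"nkb":3}]}
After op 7 (remove /vm/0/cw): {"n":[[6,82,54,2],[59,45,97],{"g":17,"jup":59,"k":97},{"ovn":95,"yzt":46}],"p":{"f":{"p":40,"u":99},"k":{"b":31,"yp":63},"mga":27,"u":[28,53,43],"vw":{"b":38,"knm":55,"lk":17,"uv":98}},"rwl":{"ggy":[21,10,86,72],"jg":{"izw":33,"m":71,"wq":21},"k":[63,56,42],"tu":[45,2,10,94,64,47]},"vm":[{"cj":69,"hkv":96},{"j":3,"o":40,"st":40,"yp":44},{"iko":56,"t":48},[46,55,24],{"b":11,"c":57,"n":28,"nkb":3}]}
After op 8 (add /vm/0/uj 22): {"n":[[6,82,54,2],[59,45,97],{"g":17,"jup":59,"k":97},{"ovn":95,"yzt":46}],"p":{"f":{"p":40,"u":99},"k":{"b":31,"yp":63},"mga":27,"u":[28,53,43],"vw":{"b":38,"knm":55,"lk":17,"uv":98}},"rwl":{"ggy":[21,10,86,72],"jg":{"izw":33,"m":71,"wq":21},"k":[63,56,42],"tu":[45,2,10,94,64,47]},"vm":[{"cj":69,"hkv":96,"uj":22},{"j":3,"o":40,"st":40,"yp":44},{"iko":56,"t":48},[46,55,24],{"b":11,"c":57,"n":28,"nkb":3}]}
After op 9 (add /n/0 53): {"n":[53,[6,82,54,2],[59,45,97],{"g":17,"jup":59,"k":97},{"ovn":95,"yzt":46}],"p":{"f":{"p":40,"u":99},"k":{"b":31,"yp":63},"mga":27,"u":[28,53,43],"vw":{"b":38,"knm":55,"lk":17,"uv":98}},"rwl":{"ggy":[21,10,86,72],"jg":{"izw":33,"m":71,"wq":21},"k":[63,56,42],"tu":[45,2,10,94,64,47]},"vm":[{"cj":69,"hkv":96,"uj":22},{"j":3,"o":40,"st":40,"yp":44},{"iko":56,"t":48},[46,55,24],{"b":11,"c":57,"n":28,"nkb":3}]}
After op 10 (add /vm/0/cn 26): {"n":[53,[6,82,54,2],[59,45,97],{"g":17,"jup":59,"k":97},{"ovn":95,"yzt":46}],"p":{"f":{"p":40,"u":99},"k":{"b":31,"yp":63},"mga":27,"u":[28,53,43],"vw":{"b":38,"knm":55,"lk":17,"uv":98}},"rwl":{"ggy":[21,10,86,72],"jg":{"izw":33,"m":71,"wq":21},"k":[63,56,42],"tu":[45,2,10,94,64,47]},"vm":[{"cj":69,"cn":26,"hkv":96,"uj":22},{"j":3,"o":40,"st":40,"yp":44},{"iko":56,"t":48},[46,55,24],{"b":11,"c":57,"n":28,"nkb":3}]}
After op 11 (replace /vm/4/b 39): {"n":[53,[6,82,54,2],[59,45,97],{"g":17,"jup":59,"k":97},{"ovn":95,"yzt":46}],"p":{"f":{"p":40,"u":99},"k":{"b":31,"yp":63},"mga":27,"u":[28,53,43],"vw":{"b":38,"knm":55,"lk":17,"uv":98}},"rwl":{"ggy":[21,10,86,72],"jg":{"izw":33,"m":71,"wq":21},"k":[63,56,42],"tu":[45,2,10,94,64,47]},"vm":[{"cj":69,"cn":26,"hkv":96,"uj":22},{"j":3,"o":40,"st":40,"yp":44},{"iko":56,"t":48},[46,55,24],{"b":39,"c":57,"n":28,"nkb":3}]}
After op 12 (replace /rwl/k/1 41): {"n":[53,[6,82,54,2],[59,45,97],{"g":17,"jup":59,"k":97},{"ovn":95,"yzt":46}],"p":{"f":{"p":40,"u":99},"k":{"b":31,"yp":63},"mga":27,"u":[28,53,43],"vw":{"b":38,"knm":55,"lk":17,"uv":98}},"rwl":{"ggy":[21,10,86,72],"jg":{"izw":33,"m":71,"wq":21},"k":[63,41,42],"tu":[45,2,10,94,64,47]},"vm":[{"cj":69,"cn":26,"hkv":96,"uj":22},{"j":3,"o":40,"st":40,"yp":44},{"iko":56,"t":48},[46,55,24],{"b":39,"c":57,"n":28,"nkb":3}]}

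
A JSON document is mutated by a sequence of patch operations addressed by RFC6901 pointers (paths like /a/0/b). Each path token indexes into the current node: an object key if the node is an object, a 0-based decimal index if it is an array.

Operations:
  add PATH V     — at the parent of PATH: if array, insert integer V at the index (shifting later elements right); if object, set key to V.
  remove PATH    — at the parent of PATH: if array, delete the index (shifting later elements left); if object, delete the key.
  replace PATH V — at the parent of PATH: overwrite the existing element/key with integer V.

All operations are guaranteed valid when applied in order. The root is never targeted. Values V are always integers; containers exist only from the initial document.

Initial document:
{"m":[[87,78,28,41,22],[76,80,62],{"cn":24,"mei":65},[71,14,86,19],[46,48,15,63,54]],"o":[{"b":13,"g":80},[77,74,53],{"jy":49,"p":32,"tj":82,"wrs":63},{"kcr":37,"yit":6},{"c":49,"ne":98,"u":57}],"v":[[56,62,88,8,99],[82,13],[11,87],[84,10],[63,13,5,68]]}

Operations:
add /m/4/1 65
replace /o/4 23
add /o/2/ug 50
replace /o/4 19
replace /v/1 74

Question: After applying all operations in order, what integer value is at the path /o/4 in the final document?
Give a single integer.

After op 1 (add /m/4/1 65): {"m":[[87,78,28,41,22],[76,80,62],{"cn":24,"mei":65},[71,14,86,19],[46,65,48,15,63,54]],"o":[{"b":13,"g":80},[77,74,53],{"jy":49,"p":32,"tj":82,"wrs":63},{"kcr":37,"yit":6},{"c":49,"ne":98,"u":57}],"v":[[56,62,88,8,99],[82,13],[11,87],[84,10],[63,13,5,68]]}
After op 2 (replace /o/4 23): {"m":[[87,78,28,41,22],[76,80,62],{"cn":24,"mei":65},[71,14,86,19],[46,65,48,15,63,54]],"o":[{"b":13,"g":80},[77,74,53],{"jy":49,"p":32,"tj":82,"wrs":63},{"kcr":37,"yit":6},23],"v":[[56,62,88,8,99],[82,13],[11,87],[84,10],[63,13,5,68]]}
After op 3 (add /o/2/ug 50): {"m":[[87,78,28,41,22],[76,80,62],{"cn":24,"mei":65},[71,14,86,19],[46,65,48,15,63,54]],"o":[{"b":13,"g":80},[77,74,53],{"jy":49,"p":32,"tj":82,"ug":50,"wrs":63},{"kcr":37,"yit":6},23],"v":[[56,62,88,8,99],[82,13],[11,87],[84,10],[63,13,5,68]]}
After op 4 (replace /o/4 19): {"m":[[87,78,28,41,22],[76,80,62],{"cn":24,"mei":65},[71,14,86,19],[46,65,48,15,63,54]],"o":[{"b":13,"g":80},[77,74,53],{"jy":49,"p":32,"tj":82,"ug":50,"wrs":63},{"kcr":37,"yit":6},19],"v":[[56,62,88,8,99],[82,13],[11,87],[84,10],[63,13,5,68]]}
After op 5 (replace /v/1 74): {"m":[[87,78,28,41,22],[76,80,62],{"cn":24,"mei":65},[71,14,86,19],[46,65,48,15,63,54]],"o":[{"b":13,"g":80},[77,74,53],{"jy":49,"p":32,"tj":82,"ug":50,"wrs":63},{"kcr":37,"yit":6},19],"v":[[56,62,88,8,99],74,[11,87],[84,10],[63,13,5,68]]}
Value at /o/4: 19

Answer: 19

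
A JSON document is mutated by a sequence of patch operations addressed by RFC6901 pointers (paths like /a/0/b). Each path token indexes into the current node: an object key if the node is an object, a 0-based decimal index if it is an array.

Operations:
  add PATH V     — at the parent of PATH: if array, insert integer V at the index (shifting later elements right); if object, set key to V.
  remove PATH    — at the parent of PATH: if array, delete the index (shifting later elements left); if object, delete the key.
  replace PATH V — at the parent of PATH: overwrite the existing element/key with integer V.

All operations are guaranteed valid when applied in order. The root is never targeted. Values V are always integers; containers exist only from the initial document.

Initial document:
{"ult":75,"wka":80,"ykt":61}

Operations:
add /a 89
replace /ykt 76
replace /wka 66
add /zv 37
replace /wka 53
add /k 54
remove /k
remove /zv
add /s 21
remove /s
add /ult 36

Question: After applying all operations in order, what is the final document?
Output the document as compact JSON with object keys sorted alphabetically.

After op 1 (add /a 89): {"a":89,"ult":75,"wka":80,"ykt":61}
After op 2 (replace /ykt 76): {"a":89,"ult":75,"wka":80,"ykt":76}
After op 3 (replace /wka 66): {"a":89,"ult":75,"wka":66,"ykt":76}
After op 4 (add /zv 37): {"a":89,"ult":75,"wka":66,"ykt":76,"zv":37}
After op 5 (replace /wka 53): {"a":89,"ult":75,"wka":53,"ykt":76,"zv":37}
After op 6 (add /k 54): {"a":89,"k":54,"ult":75,"wka":53,"ykt":76,"zv":37}
After op 7 (remove /k): {"a":89,"ult":75,"wka":53,"ykt":76,"zv":37}
After op 8 (remove /zv): {"a":89,"ult":75,"wka":53,"ykt":76}
After op 9 (add /s 21): {"a":89,"s":21,"ult":75,"wka":53,"ykt":76}
After op 10 (remove /s): {"a":89,"ult":75,"wka":53,"ykt":76}
After op 11 (add /ult 36): {"a":89,"ult":36,"wka":53,"ykt":76}

Answer: {"a":89,"ult":36,"wka":53,"ykt":76}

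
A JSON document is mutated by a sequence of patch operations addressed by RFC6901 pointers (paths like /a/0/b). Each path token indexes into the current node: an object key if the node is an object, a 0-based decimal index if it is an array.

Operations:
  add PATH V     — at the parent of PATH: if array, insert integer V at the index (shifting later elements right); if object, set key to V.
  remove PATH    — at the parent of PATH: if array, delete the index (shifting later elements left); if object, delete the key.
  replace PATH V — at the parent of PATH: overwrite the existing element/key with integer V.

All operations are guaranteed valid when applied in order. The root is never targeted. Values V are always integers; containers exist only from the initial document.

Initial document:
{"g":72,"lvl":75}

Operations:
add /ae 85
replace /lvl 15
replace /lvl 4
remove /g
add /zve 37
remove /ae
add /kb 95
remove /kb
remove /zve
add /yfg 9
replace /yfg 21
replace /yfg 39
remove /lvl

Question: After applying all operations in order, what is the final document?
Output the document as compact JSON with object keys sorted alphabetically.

After op 1 (add /ae 85): {"ae":85,"g":72,"lvl":75}
After op 2 (replace /lvl 15): {"ae":85,"g":72,"lvl":15}
After op 3 (replace /lvl 4): {"ae":85,"g":72,"lvl":4}
After op 4 (remove /g): {"ae":85,"lvl":4}
After op 5 (add /zve 37): {"ae":85,"lvl":4,"zve":37}
After op 6 (remove /ae): {"lvl":4,"zve":37}
After op 7 (add /kb 95): {"kb":95,"lvl":4,"zve":37}
After op 8 (remove /kb): {"lvl":4,"zve":37}
After op 9 (remove /zve): {"lvl":4}
After op 10 (add /yfg 9): {"lvl":4,"yfg":9}
After op 11 (replace /yfg 21): {"lvl":4,"yfg":21}
After op 12 (replace /yfg 39): {"lvl":4,"yfg":39}
After op 13 (remove /lvl): {"yfg":39}

Answer: {"yfg":39}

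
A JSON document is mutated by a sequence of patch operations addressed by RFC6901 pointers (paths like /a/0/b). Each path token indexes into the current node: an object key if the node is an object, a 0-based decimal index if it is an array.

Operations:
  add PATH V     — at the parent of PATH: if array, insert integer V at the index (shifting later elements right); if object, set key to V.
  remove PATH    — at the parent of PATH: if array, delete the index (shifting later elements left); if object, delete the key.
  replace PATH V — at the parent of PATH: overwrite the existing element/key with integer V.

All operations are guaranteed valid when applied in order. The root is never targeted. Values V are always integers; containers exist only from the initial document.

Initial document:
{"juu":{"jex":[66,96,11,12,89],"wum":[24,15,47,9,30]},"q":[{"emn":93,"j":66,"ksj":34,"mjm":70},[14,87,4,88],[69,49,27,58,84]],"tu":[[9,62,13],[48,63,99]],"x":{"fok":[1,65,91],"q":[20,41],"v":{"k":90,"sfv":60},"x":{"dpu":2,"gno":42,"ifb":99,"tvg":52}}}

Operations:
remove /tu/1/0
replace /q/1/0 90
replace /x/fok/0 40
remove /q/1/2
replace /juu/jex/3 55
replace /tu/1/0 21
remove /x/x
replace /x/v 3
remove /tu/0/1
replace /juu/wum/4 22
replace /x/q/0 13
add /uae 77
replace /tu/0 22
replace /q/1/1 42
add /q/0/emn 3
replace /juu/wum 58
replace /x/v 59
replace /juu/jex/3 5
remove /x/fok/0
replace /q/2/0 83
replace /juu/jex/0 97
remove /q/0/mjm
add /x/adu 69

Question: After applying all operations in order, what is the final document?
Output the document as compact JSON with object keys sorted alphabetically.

After op 1 (remove /tu/1/0): {"juu":{"jex":[66,96,11,12,89],"wum":[24,15,47,9,30]},"q":[{"emn":93,"j":66,"ksj":34,"mjm":70},[14,87,4,88],[69,49,27,58,84]],"tu":[[9,62,13],[63,99]],"x":{"fok":[1,65,91],"q":[20,41],"v":{"k":90,"sfv":60},"x":{"dpu":2,"gno":42,"ifb":99,"tvg":52}}}
After op 2 (replace /q/1/0 90): {"juu":{"jex":[66,96,11,12,89],"wum":[24,15,47,9,30]},"q":[{"emn":93,"j":66,"ksj":34,"mjm":70},[90,87,4,88],[69,49,27,58,84]],"tu":[[9,62,13],[63,99]],"x":{"fok":[1,65,91],"q":[20,41],"v":{"k":90,"sfv":60},"x":{"dpu":2,"gno":42,"ifb":99,"tvg":52}}}
After op 3 (replace /x/fok/0 40): {"juu":{"jex":[66,96,11,12,89],"wum":[24,15,47,9,30]},"q":[{"emn":93,"j":66,"ksj":34,"mjm":70},[90,87,4,88],[69,49,27,58,84]],"tu":[[9,62,13],[63,99]],"x":{"fok":[40,65,91],"q":[20,41],"v":{"k":90,"sfv":60},"x":{"dpu":2,"gno":42,"ifb":99,"tvg":52}}}
After op 4 (remove /q/1/2): {"juu":{"jex":[66,96,11,12,89],"wum":[24,15,47,9,30]},"q":[{"emn":93,"j":66,"ksj":34,"mjm":70},[90,87,88],[69,49,27,58,84]],"tu":[[9,62,13],[63,99]],"x":{"fok":[40,65,91],"q":[20,41],"v":{"k":90,"sfv":60},"x":{"dpu":2,"gno":42,"ifb":99,"tvg":52}}}
After op 5 (replace /juu/jex/3 55): {"juu":{"jex":[66,96,11,55,89],"wum":[24,15,47,9,30]},"q":[{"emn":93,"j":66,"ksj":34,"mjm":70},[90,87,88],[69,49,27,58,84]],"tu":[[9,62,13],[63,99]],"x":{"fok":[40,65,91],"q":[20,41],"v":{"k":90,"sfv":60},"x":{"dpu":2,"gno":42,"ifb":99,"tvg":52}}}
After op 6 (replace /tu/1/0 21): {"juu":{"jex":[66,96,11,55,89],"wum":[24,15,47,9,30]},"q":[{"emn":93,"j":66,"ksj":34,"mjm":70},[90,87,88],[69,49,27,58,84]],"tu":[[9,62,13],[21,99]],"x":{"fok":[40,65,91],"q":[20,41],"v":{"k":90,"sfv":60},"x":{"dpu":2,"gno":42,"ifb":99,"tvg":52}}}
After op 7 (remove /x/x): {"juu":{"jex":[66,96,11,55,89],"wum":[24,15,47,9,30]},"q":[{"emn":93,"j":66,"ksj":34,"mjm":70},[90,87,88],[69,49,27,58,84]],"tu":[[9,62,13],[21,99]],"x":{"fok":[40,65,91],"q":[20,41],"v":{"k":90,"sfv":60}}}
After op 8 (replace /x/v 3): {"juu":{"jex":[66,96,11,55,89],"wum":[24,15,47,9,30]},"q":[{"emn":93,"j":66,"ksj":34,"mjm":70},[90,87,88],[69,49,27,58,84]],"tu":[[9,62,13],[21,99]],"x":{"fok":[40,65,91],"q":[20,41],"v":3}}
After op 9 (remove /tu/0/1): {"juu":{"jex":[66,96,11,55,89],"wum":[24,15,47,9,30]},"q":[{"emn":93,"j":66,"ksj":34,"mjm":70},[90,87,88],[69,49,27,58,84]],"tu":[[9,13],[21,99]],"x":{"fok":[40,65,91],"q":[20,41],"v":3}}
After op 10 (replace /juu/wum/4 22): {"juu":{"jex":[66,96,11,55,89],"wum":[24,15,47,9,22]},"q":[{"emn":93,"j":66,"ksj":34,"mjm":70},[90,87,88],[69,49,27,58,84]],"tu":[[9,13],[21,99]],"x":{"fok":[40,65,91],"q":[20,41],"v":3}}
After op 11 (replace /x/q/0 13): {"juu":{"jex":[66,96,11,55,89],"wum":[24,15,47,9,22]},"q":[{"emn":93,"j":66,"ksj":34,"mjm":70},[90,87,88],[69,49,27,58,84]],"tu":[[9,13],[21,99]],"x":{"fok":[40,65,91],"q":[13,41],"v":3}}
After op 12 (add /uae 77): {"juu":{"jex":[66,96,11,55,89],"wum":[24,15,47,9,22]},"q":[{"emn":93,"j":66,"ksj":34,"mjm":70},[90,87,88],[69,49,27,58,84]],"tu":[[9,13],[21,99]],"uae":77,"x":{"fok":[40,65,91],"q":[13,41],"v":3}}
After op 13 (replace /tu/0 22): {"juu":{"jex":[66,96,11,55,89],"wum":[24,15,47,9,22]},"q":[{"emn":93,"j":66,"ksj":34,"mjm":70},[90,87,88],[69,49,27,58,84]],"tu":[22,[21,99]],"uae":77,"x":{"fok":[40,65,91],"q":[13,41],"v":3}}
After op 14 (replace /q/1/1 42): {"juu":{"jex":[66,96,11,55,89],"wum":[24,15,47,9,22]},"q":[{"emn":93,"j":66,"ksj":34,"mjm":70},[90,42,88],[69,49,27,58,84]],"tu":[22,[21,99]],"uae":77,"x":{"fok":[40,65,91],"q":[13,41],"v":3}}
After op 15 (add /q/0/emn 3): {"juu":{"jex":[66,96,11,55,89],"wum":[24,15,47,9,22]},"q":[{"emn":3,"j":66,"ksj":34,"mjm":70},[90,42,88],[69,49,27,58,84]],"tu":[22,[21,99]],"uae":77,"x":{"fok":[40,65,91],"q":[13,41],"v":3}}
After op 16 (replace /juu/wum 58): {"juu":{"jex":[66,96,11,55,89],"wum":58},"q":[{"emn":3,"j":66,"ksj":34,"mjm":70},[90,42,88],[69,49,27,58,84]],"tu":[22,[21,99]],"uae":77,"x":{"fok":[40,65,91],"q":[13,41],"v":3}}
After op 17 (replace /x/v 59): {"juu":{"jex":[66,96,11,55,89],"wum":58},"q":[{"emn":3,"j":66,"ksj":34,"mjm":70},[90,42,88],[69,49,27,58,84]],"tu":[22,[21,99]],"uae":77,"x":{"fok":[40,65,91],"q":[13,41],"v":59}}
After op 18 (replace /juu/jex/3 5): {"juu":{"jex":[66,96,11,5,89],"wum":58},"q":[{"emn":3,"j":66,"ksj":34,"mjm":70},[90,42,88],[69,49,27,58,84]],"tu":[22,[21,99]],"uae":77,"x":{"fok":[40,65,91],"q":[13,41],"v":59}}
After op 19 (remove /x/fok/0): {"juu":{"jex":[66,96,11,5,89],"wum":58},"q":[{"emn":3,"j":66,"ksj":34,"mjm":70},[90,42,88],[69,49,27,58,84]],"tu":[22,[21,99]],"uae":77,"x":{"fok":[65,91],"q":[13,41],"v":59}}
After op 20 (replace /q/2/0 83): {"juu":{"jex":[66,96,11,5,89],"wum":58},"q":[{"emn":3,"j":66,"ksj":34,"mjm":70},[90,42,88],[83,49,27,58,84]],"tu":[22,[21,99]],"uae":77,"x":{"fok":[65,91],"q":[13,41],"v":59}}
After op 21 (replace /juu/jex/0 97): {"juu":{"jex":[97,96,11,5,89],"wum":58},"q":[{"emn":3,"j":66,"ksj":34,"mjm":70},[90,42,88],[83,49,27,58,84]],"tu":[22,[21,99]],"uae":77,"x":{"fok":[65,91],"q":[13,41],"v":59}}
After op 22 (remove /q/0/mjm): {"juu":{"jex":[97,96,11,5,89],"wum":58},"q":[{"emn":3,"j":66,"ksj":34},[90,42,88],[83,49,27,58,84]],"tu":[22,[21,99]],"uae":77,"x":{"fok":[65,91],"q":[13,41],"v":59}}
After op 23 (add /x/adu 69): {"juu":{"jex":[97,96,11,5,89],"wum":58},"q":[{"emn":3,"j":66,"ksj":34},[90,42,88],[83,49,27,58,84]],"tu":[22,[21,99]],"uae":77,"x":{"adu":69,"fok":[65,91],"q":[13,41],"v":59}}

Answer: {"juu":{"jex":[97,96,11,5,89],"wum":58},"q":[{"emn":3,"j":66,"ksj":34},[90,42,88],[83,49,27,58,84]],"tu":[22,[21,99]],"uae":77,"x":{"adu":69,"fok":[65,91],"q":[13,41],"v":59}}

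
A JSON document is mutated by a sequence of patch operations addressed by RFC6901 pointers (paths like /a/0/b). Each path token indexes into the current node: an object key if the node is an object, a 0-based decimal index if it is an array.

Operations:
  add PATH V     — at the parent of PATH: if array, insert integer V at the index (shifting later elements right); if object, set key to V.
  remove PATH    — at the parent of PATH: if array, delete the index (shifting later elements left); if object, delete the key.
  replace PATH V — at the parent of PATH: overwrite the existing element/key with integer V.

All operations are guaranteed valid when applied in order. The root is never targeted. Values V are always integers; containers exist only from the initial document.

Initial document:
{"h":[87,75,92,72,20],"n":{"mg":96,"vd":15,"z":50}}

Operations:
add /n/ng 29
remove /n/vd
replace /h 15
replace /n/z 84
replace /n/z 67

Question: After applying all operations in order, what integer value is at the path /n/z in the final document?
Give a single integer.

After op 1 (add /n/ng 29): {"h":[87,75,92,72,20],"n":{"mg":96,"ng":29,"vd":15,"z":50}}
After op 2 (remove /n/vd): {"h":[87,75,92,72,20],"n":{"mg":96,"ng":29,"z":50}}
After op 3 (replace /h 15): {"h":15,"n":{"mg":96,"ng":29,"z":50}}
After op 4 (replace /n/z 84): {"h":15,"n":{"mg":96,"ng":29,"z":84}}
After op 5 (replace /n/z 67): {"h":15,"n":{"mg":96,"ng":29,"z":67}}
Value at /n/z: 67

Answer: 67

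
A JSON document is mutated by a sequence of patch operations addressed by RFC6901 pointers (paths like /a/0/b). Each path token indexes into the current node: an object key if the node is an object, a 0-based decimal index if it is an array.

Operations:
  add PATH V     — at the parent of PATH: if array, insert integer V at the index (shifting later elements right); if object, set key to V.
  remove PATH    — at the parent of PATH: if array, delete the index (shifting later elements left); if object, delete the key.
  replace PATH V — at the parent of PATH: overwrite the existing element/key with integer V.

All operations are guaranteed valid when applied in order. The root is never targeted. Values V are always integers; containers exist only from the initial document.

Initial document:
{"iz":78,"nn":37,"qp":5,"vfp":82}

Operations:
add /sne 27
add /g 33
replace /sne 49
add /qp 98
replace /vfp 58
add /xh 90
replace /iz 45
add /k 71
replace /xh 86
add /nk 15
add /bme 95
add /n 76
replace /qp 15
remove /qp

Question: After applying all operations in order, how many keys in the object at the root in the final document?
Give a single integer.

Answer: 10

Derivation:
After op 1 (add /sne 27): {"iz":78,"nn":37,"qp":5,"sne":27,"vfp":82}
After op 2 (add /g 33): {"g":33,"iz":78,"nn":37,"qp":5,"sne":27,"vfp":82}
After op 3 (replace /sne 49): {"g":33,"iz":78,"nn":37,"qp":5,"sne":49,"vfp":82}
After op 4 (add /qp 98): {"g":33,"iz":78,"nn":37,"qp":98,"sne":49,"vfp":82}
After op 5 (replace /vfp 58): {"g":33,"iz":78,"nn":37,"qp":98,"sne":49,"vfp":58}
After op 6 (add /xh 90): {"g":33,"iz":78,"nn":37,"qp":98,"sne":49,"vfp":58,"xh":90}
After op 7 (replace /iz 45): {"g":33,"iz":45,"nn":37,"qp":98,"sne":49,"vfp":58,"xh":90}
After op 8 (add /k 71): {"g":33,"iz":45,"k":71,"nn":37,"qp":98,"sne":49,"vfp":58,"xh":90}
After op 9 (replace /xh 86): {"g":33,"iz":45,"k":71,"nn":37,"qp":98,"sne":49,"vfp":58,"xh":86}
After op 10 (add /nk 15): {"g":33,"iz":45,"k":71,"nk":15,"nn":37,"qp":98,"sne":49,"vfp":58,"xh":86}
After op 11 (add /bme 95): {"bme":95,"g":33,"iz":45,"k":71,"nk":15,"nn":37,"qp":98,"sne":49,"vfp":58,"xh":86}
After op 12 (add /n 76): {"bme":95,"g":33,"iz":45,"k":71,"n":76,"nk":15,"nn":37,"qp":98,"sne":49,"vfp":58,"xh":86}
After op 13 (replace /qp 15): {"bme":95,"g":33,"iz":45,"k":71,"n":76,"nk":15,"nn":37,"qp":15,"sne":49,"vfp":58,"xh":86}
After op 14 (remove /qp): {"bme":95,"g":33,"iz":45,"k":71,"n":76,"nk":15,"nn":37,"sne":49,"vfp":58,"xh":86}
Size at the root: 10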